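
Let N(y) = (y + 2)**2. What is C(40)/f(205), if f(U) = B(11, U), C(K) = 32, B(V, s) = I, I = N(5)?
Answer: 32/49 ≈ 0.65306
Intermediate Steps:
N(y) = (2 + y)**2
I = 49 (I = (2 + 5)**2 = 7**2 = 49)
B(V, s) = 49
f(U) = 49
C(40)/f(205) = 32/49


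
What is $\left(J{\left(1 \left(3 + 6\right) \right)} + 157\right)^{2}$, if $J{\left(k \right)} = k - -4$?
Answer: $28900$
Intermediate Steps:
$J{\left(k \right)} = 4 + k$ ($J{\left(k \right)} = k + 4 = 4 + k$)
$\left(J{\left(1 \left(3 + 6\right) \right)} + 157\right)^{2} = \left(\left(4 + 1 \left(3 + 6\right)\right) + 157\right)^{2} = \left(\left(4 + 1 \cdot 9\right) + 157\right)^{2} = \left(\left(4 + 9\right) + 157\right)^{2} = \left(13 + 157\right)^{2} = 170^{2} = 28900$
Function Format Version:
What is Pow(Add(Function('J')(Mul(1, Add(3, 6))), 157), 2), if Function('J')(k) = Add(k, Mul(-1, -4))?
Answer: 28900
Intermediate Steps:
Function('J')(k) = Add(4, k) (Function('J')(k) = Add(k, 4) = Add(4, k))
Pow(Add(Function('J')(Mul(1, Add(3, 6))), 157), 2) = Pow(Add(Add(4, Mul(1, Add(3, 6))), 157), 2) = Pow(Add(Add(4, Mul(1, 9)), 157), 2) = Pow(Add(Add(4, 9), 157), 2) = Pow(Add(13, 157), 2) = Pow(170, 2) = 28900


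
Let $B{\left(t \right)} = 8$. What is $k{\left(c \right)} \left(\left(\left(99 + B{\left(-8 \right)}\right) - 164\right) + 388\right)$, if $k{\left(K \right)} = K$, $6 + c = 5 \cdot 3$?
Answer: $2979$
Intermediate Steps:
$c = 9$ ($c = -6 + 5 \cdot 3 = -6 + 15 = 9$)
$k{\left(c \right)} \left(\left(\left(99 + B{\left(-8 \right)}\right) - 164\right) + 388\right) = 9 \left(\left(\left(99 + 8\right) - 164\right) + 388\right) = 9 \left(\left(107 - 164\right) + 388\right) = 9 \left(-57 + 388\right) = 9 \cdot 331 = 2979$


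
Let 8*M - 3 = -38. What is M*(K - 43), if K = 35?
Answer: 35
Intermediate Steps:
M = -35/8 (M = 3/8 + (⅛)*(-38) = 3/8 - 19/4 = -35/8 ≈ -4.3750)
M*(K - 43) = -35*(35 - 43)/8 = -35/8*(-8) = 35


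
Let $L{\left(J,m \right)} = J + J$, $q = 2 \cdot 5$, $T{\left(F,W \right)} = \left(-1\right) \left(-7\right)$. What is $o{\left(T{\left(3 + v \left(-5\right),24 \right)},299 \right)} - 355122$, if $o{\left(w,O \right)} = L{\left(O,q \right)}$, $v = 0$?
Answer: $-354524$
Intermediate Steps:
$T{\left(F,W \right)} = 7$
$q = 10$
$L{\left(J,m \right)} = 2 J$
$o{\left(w,O \right)} = 2 O$
$o{\left(T{\left(3 + v \left(-5\right),24 \right)},299 \right)} - 355122 = 2 \cdot 299 - 355122 = 598 - 355122 = -354524$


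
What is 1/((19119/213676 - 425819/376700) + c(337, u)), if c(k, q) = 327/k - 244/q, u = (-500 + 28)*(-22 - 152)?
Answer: -34809079523223300/2560585738677581 ≈ -13.594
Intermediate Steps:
u = 82128 (u = -472*(-174) = 82128)
c(k, q) = -244/q + 327/k
1/((19119/213676 - 425819/376700) + c(337, u)) = 1/((19119/213676 - 425819/376700) + (-244/82128 + 327/337)) = 1/((19119*(1/213676) - 425819*1/376700) + (-244*1/82128 + 327*(1/337))) = 1/((19119/213676 - 425819/376700) + (-61/20532 + 327/337)) = 1/(-5236573334/5030734325 + 6693407/6919284) = 1/(-2560585738677581/34809079523223300) = -34809079523223300/2560585738677581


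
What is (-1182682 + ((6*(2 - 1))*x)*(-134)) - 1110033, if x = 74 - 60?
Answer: -2303971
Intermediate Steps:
x = 14
(-1182682 + ((6*(2 - 1))*x)*(-134)) - 1110033 = (-1182682 + ((6*(2 - 1))*14)*(-134)) - 1110033 = (-1182682 + ((6*1)*14)*(-134)) - 1110033 = (-1182682 + (6*14)*(-134)) - 1110033 = (-1182682 + 84*(-134)) - 1110033 = (-1182682 - 11256) - 1110033 = -1193938 - 1110033 = -2303971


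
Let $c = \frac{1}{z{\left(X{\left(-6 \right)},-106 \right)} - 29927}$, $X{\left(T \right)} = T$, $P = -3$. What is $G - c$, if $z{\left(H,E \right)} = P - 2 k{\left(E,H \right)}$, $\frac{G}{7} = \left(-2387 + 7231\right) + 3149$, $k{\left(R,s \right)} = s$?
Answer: $\frac{1673942019}{29918} \approx 55951.0$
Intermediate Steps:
$G = 55951$ ($G = 7 \left(\left(-2387 + 7231\right) + 3149\right) = 7 \left(4844 + 3149\right) = 7 \cdot 7993 = 55951$)
$z{\left(H,E \right)} = -3 - 2 H$
$c = - \frac{1}{29918}$ ($c = \frac{1}{\left(-3 - -12\right) - 29927} = \frac{1}{\left(-3 + 12\right) - 29927} = \frac{1}{9 - 29927} = \frac{1}{-29918} = - \frac{1}{29918} \approx -3.3425 \cdot 10^{-5}$)
$G - c = 55951 - - \frac{1}{29918} = 55951 + \frac{1}{29918} = \frac{1673942019}{29918}$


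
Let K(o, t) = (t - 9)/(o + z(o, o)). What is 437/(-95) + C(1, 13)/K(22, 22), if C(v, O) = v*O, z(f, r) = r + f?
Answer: 307/5 ≈ 61.400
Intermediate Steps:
z(f, r) = f + r
K(o, t) = (-9 + t)/(3*o) (K(o, t) = (t - 9)/(o + (o + o)) = (-9 + t)/(o + 2*o) = (-9 + t)/((3*o)) = (-9 + t)*(1/(3*o)) = (-9 + t)/(3*o))
C(v, O) = O*v
437/(-95) + C(1, 13)/K(22, 22) = 437/(-95) + (13*1)/(((1/3)*(-9 + 22)/22)) = 437*(-1/95) + 13/(((1/3)*(1/22)*13)) = -23/5 + 13/(13/66) = -23/5 + 13*(66/13) = -23/5 + 66 = 307/5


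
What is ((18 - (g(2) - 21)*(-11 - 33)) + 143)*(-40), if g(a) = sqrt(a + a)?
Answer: 27000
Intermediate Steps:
g(a) = sqrt(2)*sqrt(a) (g(a) = sqrt(2*a) = sqrt(2)*sqrt(a))
((18 - (g(2) - 21)*(-11 - 33)) + 143)*(-40) = ((18 - (sqrt(2)*sqrt(2) - 21)*(-11 - 33)) + 143)*(-40) = ((18 - (2 - 21)*(-44)) + 143)*(-40) = ((18 - (-19)*(-44)) + 143)*(-40) = ((18 - 1*836) + 143)*(-40) = ((18 - 836) + 143)*(-40) = (-818 + 143)*(-40) = -675*(-40) = 27000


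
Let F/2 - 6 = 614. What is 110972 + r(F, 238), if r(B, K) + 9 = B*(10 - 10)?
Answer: 110963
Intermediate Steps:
F = 1240 (F = 12 + 2*614 = 12 + 1228 = 1240)
r(B, K) = -9 (r(B, K) = -9 + B*(10 - 10) = -9 + B*0 = -9 + 0 = -9)
110972 + r(F, 238) = 110972 - 9 = 110963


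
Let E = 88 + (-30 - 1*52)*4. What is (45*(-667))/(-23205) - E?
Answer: 373281/1547 ≈ 241.29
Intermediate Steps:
E = -240 (E = 88 + (-30 - 52)*4 = 88 - 82*4 = 88 - 328 = -240)
(45*(-667))/(-23205) - E = (45*(-667))/(-23205) - 1*(-240) = -30015*(-1/23205) + 240 = 2001/1547 + 240 = 373281/1547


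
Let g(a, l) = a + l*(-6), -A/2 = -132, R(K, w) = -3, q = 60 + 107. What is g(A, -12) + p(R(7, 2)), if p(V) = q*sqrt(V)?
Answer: 336 + 167*I*sqrt(3) ≈ 336.0 + 289.25*I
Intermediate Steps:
q = 167
A = 264 (A = -2*(-132) = 264)
g(a, l) = a - 6*l
p(V) = 167*sqrt(V)
g(A, -12) + p(R(7, 2)) = (264 - 6*(-12)) + 167*sqrt(-3) = (264 + 72) + 167*(I*sqrt(3)) = 336 + 167*I*sqrt(3)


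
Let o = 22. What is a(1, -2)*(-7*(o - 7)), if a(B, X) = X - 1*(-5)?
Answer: -315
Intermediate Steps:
a(B, X) = 5 + X (a(B, X) = X + 5 = 5 + X)
a(1, -2)*(-7*(o - 7)) = (5 - 2)*(-7*(22 - 7)) = 3*(-7*15) = 3*(-105) = -315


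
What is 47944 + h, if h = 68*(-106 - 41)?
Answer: 37948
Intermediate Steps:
h = -9996 (h = 68*(-147) = -9996)
47944 + h = 47944 - 9996 = 37948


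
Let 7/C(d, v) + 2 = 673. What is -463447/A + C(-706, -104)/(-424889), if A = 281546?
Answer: -132128982199815/80268910722374 ≈ -1.6461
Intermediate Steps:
C(d, v) = 7/671 (C(d, v) = 7/(-2 + 673) = 7/671)
-463447/A + C(-706, -104)/(-424889) = -463447/281546 + (7/671)/(-424889) = -463447*1/281546 + (7/671)*(-1/424889) = -463447/281546 - 7/285100519 = -132128982199815/80268910722374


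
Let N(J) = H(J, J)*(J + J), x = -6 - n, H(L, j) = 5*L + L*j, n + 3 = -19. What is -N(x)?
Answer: -10752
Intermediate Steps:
n = -22 (n = -3 - 19 = -22)
x = 16 (x = -6 - 1*(-22) = -6 + 22 = 16)
N(J) = 2*J²*(5 + J) (N(J) = (J*(5 + J))*(J + J) = (J*(5 + J))*(2*J) = 2*J²*(5 + J))
-N(x) = -2*16²*(5 + 16) = -2*256*21 = -1*10752 = -10752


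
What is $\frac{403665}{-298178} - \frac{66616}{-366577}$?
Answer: $- \frac{128110879057}{109305196706} \approx -1.172$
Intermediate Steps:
$\frac{403665}{-298178} - \frac{66616}{-366577} = 403665 \left(- \frac{1}{298178}\right) - - \frac{66616}{366577} = - \frac{403665}{298178} + \frac{66616}{366577} = - \frac{128110879057}{109305196706}$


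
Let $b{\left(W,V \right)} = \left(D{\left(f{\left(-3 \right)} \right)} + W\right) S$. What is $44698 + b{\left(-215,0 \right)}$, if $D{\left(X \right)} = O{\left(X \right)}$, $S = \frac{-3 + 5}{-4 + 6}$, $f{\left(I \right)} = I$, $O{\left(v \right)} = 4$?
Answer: $44487$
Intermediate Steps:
$S = 1$ ($S = \frac{2}{2} = 2 \cdot \frac{1}{2} = 1$)
$D{\left(X \right)} = 4$
$b{\left(W,V \right)} = 4 + W$ ($b{\left(W,V \right)} = \left(4 + W\right) 1 = 4 + W$)
$44698 + b{\left(-215,0 \right)} = 44698 + \left(4 - 215\right) = 44698 - 211 = 44487$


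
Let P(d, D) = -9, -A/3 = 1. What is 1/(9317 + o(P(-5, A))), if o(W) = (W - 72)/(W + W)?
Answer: 2/18643 ≈ 0.00010728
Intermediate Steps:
A = -3 (A = -3*1 = -3)
o(W) = (-72 + W)/(2*W) (o(W) = (-72 + W)/((2*W)) = (-72 + W)*(1/(2*W)) = (-72 + W)/(2*W))
1/(9317 + o(P(-5, A))) = 1/(9317 + (½)*(-72 - 9)/(-9)) = 1/(9317 + (½)*(-⅑)*(-81)) = 1/(9317 + 9/2) = 1/(18643/2) = 2/18643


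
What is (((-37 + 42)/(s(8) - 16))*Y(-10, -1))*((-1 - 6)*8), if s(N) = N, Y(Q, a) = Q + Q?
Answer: -700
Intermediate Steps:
Y(Q, a) = 2*Q
(((-37 + 42)/(s(8) - 16))*Y(-10, -1))*((-1 - 6)*8) = (((-37 + 42)/(8 - 16))*(2*(-10)))*((-1 - 6)*8) = ((5/(-8))*(-20))*(-7*8) = ((5*(-⅛))*(-20))*(-56) = -5/8*(-20)*(-56) = (25/2)*(-56) = -700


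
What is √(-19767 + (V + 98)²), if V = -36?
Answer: I*√15923 ≈ 126.19*I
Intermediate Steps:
√(-19767 + (V + 98)²) = √(-19767 + (-36 + 98)²) = √(-19767 + 62²) = √(-19767 + 3844) = √(-15923) = I*√15923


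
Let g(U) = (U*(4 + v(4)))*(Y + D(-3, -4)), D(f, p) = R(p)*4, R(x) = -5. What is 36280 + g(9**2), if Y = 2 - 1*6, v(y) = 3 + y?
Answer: 14896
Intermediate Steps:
Y = -4 (Y = 2 - 6 = -4)
D(f, p) = -20 (D(f, p) = -5*4 = -20)
g(U) = -264*U (g(U) = (U*(4 + (3 + 4)))*(-4 - 20) = (U*(4 + 7))*(-24) = (U*11)*(-24) = (11*U)*(-24) = -264*U)
36280 + g(9**2) = 36280 - 264*9**2 = 36280 - 264*81 = 36280 - 21384 = 14896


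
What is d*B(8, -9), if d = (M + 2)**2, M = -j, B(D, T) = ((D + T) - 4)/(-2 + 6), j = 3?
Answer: -5/4 ≈ -1.2500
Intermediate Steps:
B(D, T) = -1 + D/4 + T/4 (B(D, T) = (-4 + D + T)/4 = (-4 + D + T)*(1/4) = -1 + D/4 + T/4)
M = -3 (M = -1*3 = -3)
d = 1 (d = (-3 + 2)**2 = (-1)**2 = 1)
d*B(8, -9) = 1*(-1 + (1/4)*8 + (1/4)*(-9)) = 1*(-1 + 2 - 9/4) = 1*(-5/4) = -5/4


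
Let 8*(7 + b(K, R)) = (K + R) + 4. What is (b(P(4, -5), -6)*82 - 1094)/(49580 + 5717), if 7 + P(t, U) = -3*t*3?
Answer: -8517/221188 ≈ -0.038506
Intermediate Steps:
P(t, U) = -7 - 9*t (P(t, U) = -7 - 3*t*3 = -7 - 9*t)
b(K, R) = -13/2 + K/8 + R/8 (b(K, R) = -7 + ((K + R) + 4)/8 = -7 + (4 + K + R)/8 = -7 + (½ + K/8 + R/8) = -13/2 + K/8 + R/8)
(b(P(4, -5), -6)*82 - 1094)/(49580 + 5717) = ((-13/2 + (-7 - 9*4)/8 + (⅛)*(-6))*82 - 1094)/(49580 + 5717) = ((-13/2 + (-7 - 36)/8 - ¾)*82 - 1094)/55297 = ((-13/2 + (⅛)*(-43) - ¾)*82 - 1094)*(1/55297) = ((-13/2 - 43/8 - ¾)*82 - 1094)*(1/55297) = (-101/8*82 - 1094)*(1/55297) = (-4141/4 - 1094)*(1/55297) = -8517/4*1/55297 = -8517/221188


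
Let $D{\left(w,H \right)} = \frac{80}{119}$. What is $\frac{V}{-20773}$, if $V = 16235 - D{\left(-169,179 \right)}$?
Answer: $- \frac{1931885}{2471987} \approx -0.78151$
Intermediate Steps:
$D{\left(w,H \right)} = \frac{80}{119}$ ($D{\left(w,H \right)} = 80 \cdot \frac{1}{119} = \frac{80}{119}$)
$V = \frac{1931885}{119}$ ($V = 16235 - \frac{80}{119} = \frac{1931885}{119} \approx 16234.0$)
$\frac{V}{-20773} = \frac{1931885}{119 \left(-20773\right)} = \frac{1931885}{119} \left(- \frac{1}{20773}\right) = - \frac{1931885}{2471987}$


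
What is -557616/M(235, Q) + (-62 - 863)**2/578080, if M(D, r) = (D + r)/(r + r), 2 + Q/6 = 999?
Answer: -771310017655459/718784672 ≈ -1.0731e+6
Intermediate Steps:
Q = 5982 (Q = -12 + 6*999 = -12 + 5994 = 5982)
M(D, r) = (D + r)/(2*r) (M(D, r) = (D + r)/((2*r)) = (D + r)*(1/(2*r)) = (D + r)/(2*r))
-557616/M(235, Q) + (-62 - 863)**2/578080 = -557616*11964/(235 + 5982) + (-62 - 863)**2/578080 = -557616/((1/2)*(1/5982)*6217) + (-925)**2*(1/578080) = -557616/6217/11964 + 855625*(1/578080) = -557616*11964/6217 + 171125/115616 = -6671317824/6217 + 171125/115616 = -771310017655459/718784672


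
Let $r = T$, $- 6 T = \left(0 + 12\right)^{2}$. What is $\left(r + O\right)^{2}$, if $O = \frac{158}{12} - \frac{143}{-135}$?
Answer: $\frac{6964321}{72900} \approx 95.532$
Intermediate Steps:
$O = \frac{3841}{270}$ ($O = 158 \cdot \frac{1}{12} - - \frac{143}{135} = \frac{79}{6} + \frac{143}{135} = \frac{3841}{270} \approx 14.226$)
$T = -24$ ($T = - \frac{\left(0 + 12\right)^{2}}{6} = - \frac{12^{2}}{6} = \left(- \frac{1}{6}\right) 144 = -24$)
$r = -24$
$\left(r + O\right)^{2} = \left(-24 + \frac{3841}{270}\right)^{2} = \left(- \frac{2639}{270}\right)^{2} = \frac{6964321}{72900}$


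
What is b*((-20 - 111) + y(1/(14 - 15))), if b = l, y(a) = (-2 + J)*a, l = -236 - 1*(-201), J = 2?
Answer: 4585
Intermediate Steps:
l = -35 (l = -236 + 201 = -35)
y(a) = 0 (y(a) = (-2 + 2)*a = 0*a = 0)
b = -35
b*((-20 - 111) + y(1/(14 - 15))) = -35*((-20 - 111) + 0) = -35*(-131 + 0) = -35*(-131) = 4585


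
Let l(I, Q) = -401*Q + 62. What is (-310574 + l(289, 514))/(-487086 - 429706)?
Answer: 258313/458396 ≈ 0.56351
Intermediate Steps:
l(I, Q) = 62 - 401*Q
(-310574 + l(289, 514))/(-487086 - 429706) = (-310574 + (62 - 401*514))/(-487086 - 429706) = (-310574 + (62 - 206114))/(-916792) = (-310574 - 206052)*(-1/916792) = -516626*(-1/916792) = 258313/458396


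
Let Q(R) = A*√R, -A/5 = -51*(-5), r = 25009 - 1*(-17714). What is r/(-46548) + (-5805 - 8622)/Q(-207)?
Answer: -4747/5172 - 1603*I*√23/9775 ≈ -0.91783 - 0.78647*I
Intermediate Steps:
r = 42723 (r = 25009 + 17714 = 42723)
A = -1275 (A = -(-255)*(-5) = -5*255 = -1275)
Q(R) = -1275*√R
r/(-46548) + (-5805 - 8622)/Q(-207) = 42723/(-46548) + (-5805 - 8622)/((-3825*I*√23)) = 42723*(-1/46548) - 14427*I*√23/87975 = -4747/5172 - 14427*I*√23/87975 = -4747/5172 - 1603*I*√23/9775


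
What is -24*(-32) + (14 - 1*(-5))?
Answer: 787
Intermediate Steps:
-24*(-32) + (14 - 1*(-5)) = 768 + (14 + 5) = 768 + 19 = 787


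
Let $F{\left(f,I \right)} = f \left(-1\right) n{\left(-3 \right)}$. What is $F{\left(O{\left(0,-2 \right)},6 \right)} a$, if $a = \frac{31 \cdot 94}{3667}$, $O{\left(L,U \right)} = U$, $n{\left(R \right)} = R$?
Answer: $- \frac{17484}{3667} \approx -4.7679$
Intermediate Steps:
$F{\left(f,I \right)} = 3 f$ ($F{\left(f,I \right)} = f \left(-1\right) \left(-3\right) = - f \left(-3\right) = 3 f$)
$a = \frac{2914}{3667}$ ($a = 2914 \cdot \frac{1}{3667} = \frac{2914}{3667} \approx 0.79465$)
$F{\left(O{\left(0,-2 \right)},6 \right)} a = 3 \left(-2\right) \frac{2914}{3667} = \left(-6\right) \frac{2914}{3667} = - \frac{17484}{3667}$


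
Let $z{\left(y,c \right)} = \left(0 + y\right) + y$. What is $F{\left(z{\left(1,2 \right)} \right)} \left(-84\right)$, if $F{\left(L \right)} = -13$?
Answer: $1092$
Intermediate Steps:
$z{\left(y,c \right)} = 2 y$ ($z{\left(y,c \right)} = y + y = 2 y$)
$F{\left(z{\left(1,2 \right)} \right)} \left(-84\right) = \left(-13\right) \left(-84\right) = 1092$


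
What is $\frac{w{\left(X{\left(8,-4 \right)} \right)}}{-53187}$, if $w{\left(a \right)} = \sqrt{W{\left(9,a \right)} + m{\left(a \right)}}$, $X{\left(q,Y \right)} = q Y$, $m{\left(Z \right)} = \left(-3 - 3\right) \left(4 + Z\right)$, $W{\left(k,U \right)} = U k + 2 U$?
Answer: $- \frac{2 i \sqrt{46}}{53187} \approx - 0.00025504 i$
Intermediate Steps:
$W{\left(k,U \right)} = 2 U + U k$
$m{\left(Z \right)} = -24 - 6 Z$ ($m{\left(Z \right)} = - 6 \left(4 + Z\right) = -24 - 6 Z$)
$X{\left(q,Y \right)} = Y q$
$w{\left(a \right)} = \sqrt{-24 + 5 a}$ ($w{\left(a \right)} = \sqrt{a \left(2 + 9\right) - \left(24 + 6 a\right)} = \sqrt{a 11 - \left(24 + 6 a\right)} = \sqrt{11 a - \left(24 + 6 a\right)} = \sqrt{-24 + 5 a}$)
$\frac{w{\left(X{\left(8,-4 \right)} \right)}}{-53187} = \frac{\sqrt{-24 + 5 \left(\left(-4\right) 8\right)}}{-53187} = \sqrt{-24 + 5 \left(-32\right)} \left(- \frac{1}{53187}\right) = \sqrt{-24 - 160} \left(- \frac{1}{53187}\right) = \sqrt{-184} \left(- \frac{1}{53187}\right) = 2 i \sqrt{46} \left(- \frac{1}{53187}\right) = - \frac{2 i \sqrt{46}}{53187}$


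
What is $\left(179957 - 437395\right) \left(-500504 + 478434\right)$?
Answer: $5681656660$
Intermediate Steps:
$\left(179957 - 437395\right) \left(-500504 + 478434\right) = \left(-257438\right) \left(-22070\right) = 5681656660$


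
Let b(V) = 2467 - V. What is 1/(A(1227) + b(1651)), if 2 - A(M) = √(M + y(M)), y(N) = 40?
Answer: 818/667857 + √1267/667857 ≈ 0.0012781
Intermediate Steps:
A(M) = 2 - √(40 + M) (A(M) = 2 - √(M + 40) = 2 - √(40 + M))
1/(A(1227) + b(1651)) = 1/((2 - √(40 + 1227)) + (2467 - 1*1651)) = 1/((2 - √1267) + (2467 - 1651)) = 1/((2 - √1267) + 816) = 1/(818 - √1267)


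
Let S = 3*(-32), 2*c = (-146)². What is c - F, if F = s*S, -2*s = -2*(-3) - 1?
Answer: 10418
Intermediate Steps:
c = 10658 (c = (½)*(-146)² = (½)*21316 = 10658)
s = -5/2 (s = -(-2*(-3) - 1)/2 = -(6 - 1)/2 = -½*5 = -5/2 ≈ -2.5000)
S = -96
F = 240 (F = -5/2*(-96) = 240)
c - F = 10658 - 1*240 = 10658 - 240 = 10418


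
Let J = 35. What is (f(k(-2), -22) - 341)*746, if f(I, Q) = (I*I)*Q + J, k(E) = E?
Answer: -293924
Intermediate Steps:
f(I, Q) = 35 + Q*I**2 (f(I, Q) = (I*I)*Q + 35 = I**2*Q + 35 = Q*I**2 + 35 = 35 + Q*I**2)
(f(k(-2), -22) - 341)*746 = ((35 - 22*(-2)**2) - 341)*746 = ((35 - 22*4) - 341)*746 = ((35 - 88) - 341)*746 = (-53 - 341)*746 = -394*746 = -293924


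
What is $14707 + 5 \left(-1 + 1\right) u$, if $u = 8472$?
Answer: $14707$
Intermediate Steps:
$14707 + 5 \left(-1 + 1\right) u = 14707 + 5 \left(-1 + 1\right) 8472 = 14707 + 5 \cdot 0 \cdot 8472 = 14707 + 0 \cdot 8472 = 14707 + 0 = 14707$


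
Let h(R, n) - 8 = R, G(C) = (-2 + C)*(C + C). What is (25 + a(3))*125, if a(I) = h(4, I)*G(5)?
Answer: 48125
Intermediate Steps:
G(C) = 2*C*(-2 + C) (G(C) = (-2 + C)*(2*C) = 2*C*(-2 + C))
h(R, n) = 8 + R
a(I) = 360 (a(I) = (8 + 4)*(2*5*(-2 + 5)) = 12*(2*5*3) = 12*30 = 360)
(25 + a(3))*125 = (25 + 360)*125 = 385*125 = 48125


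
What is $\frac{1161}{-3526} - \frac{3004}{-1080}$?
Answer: $\frac{13573}{5535} \approx 2.4522$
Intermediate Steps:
$\frac{1161}{-3526} - \frac{3004}{-1080} = 1161 \left(- \frac{1}{3526}\right) - - \frac{751}{270} = - \frac{27}{82} + \frac{751}{270} = \frac{13573}{5535}$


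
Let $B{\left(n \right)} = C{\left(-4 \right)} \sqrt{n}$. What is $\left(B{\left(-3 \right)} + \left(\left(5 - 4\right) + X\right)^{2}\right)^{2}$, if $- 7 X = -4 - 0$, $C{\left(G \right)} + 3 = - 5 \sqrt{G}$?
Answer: $\frac{\left(121 - 49 i \sqrt{3} \left(3 + 10 i\right)\right)^{2}}{2401} \approx 364.64 - 205.66 i$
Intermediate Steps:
$C{\left(G \right)} = -3 - 5 \sqrt{G}$
$X = \frac{4}{7}$ ($X = - \frac{-4 - 0}{7} = - \frac{-4 + 0}{7} = \left(- \frac{1}{7}\right) \left(-4\right) = \frac{4}{7} \approx 0.57143$)
$B{\left(n \right)} = \sqrt{n} \left(-3 - 10 i\right)$ ($B{\left(n \right)} = \left(-3 - 5 \sqrt{-4}\right) \sqrt{n} = \left(-3 - 5 \cdot 2 i\right) \sqrt{n} = \left(-3 - 10 i\right) \sqrt{n} = \sqrt{n} \left(-3 - 10 i\right)$)
$\left(B{\left(-3 \right)} + \left(\left(5 - 4\right) + X\right)^{2}\right)^{2} = \left(\sqrt{-3} \left(-3 - 10 i\right) + \left(\left(5 - 4\right) + \frac{4}{7}\right)^{2}\right)^{2} = \left(i \sqrt{3} \left(-3 - 10 i\right) + \left(1 + \frac{4}{7}\right)^{2}\right)^{2} = \left(i \sqrt{3} \left(-3 - 10 i\right) + \left(\frac{11}{7}\right)^{2}\right)^{2} = \left(i \sqrt{3} \left(-3 - 10 i\right) + \frac{121}{49}\right)^{2} = \left(\frac{121}{49} + i \sqrt{3} \left(-3 - 10 i\right)\right)^{2}$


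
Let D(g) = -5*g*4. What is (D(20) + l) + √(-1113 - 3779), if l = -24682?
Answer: -25082 + 2*I*√1223 ≈ -25082.0 + 69.943*I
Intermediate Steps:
D(g) = -20*g
(D(20) + l) + √(-1113 - 3779) = (-20*20 - 24682) + √(-1113 - 3779) = (-400 - 24682) + √(-4892) = -25082 + 2*I*√1223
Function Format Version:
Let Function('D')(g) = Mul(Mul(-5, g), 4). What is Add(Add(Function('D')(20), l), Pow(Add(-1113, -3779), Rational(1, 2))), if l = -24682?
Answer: Add(-25082, Mul(2, I, Pow(1223, Rational(1, 2)))) ≈ Add(-25082., Mul(69.943, I))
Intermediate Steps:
Function('D')(g) = Mul(-20, g)
Add(Add(Function('D')(20), l), Pow(Add(-1113, -3779), Rational(1, 2))) = Add(Add(Mul(-20, 20), -24682), Pow(Add(-1113, -3779), Rational(1, 2))) = Add(Add(-400, -24682), Pow(-4892, Rational(1, 2))) = Add(-25082, Mul(2, I, Pow(1223, Rational(1, 2))))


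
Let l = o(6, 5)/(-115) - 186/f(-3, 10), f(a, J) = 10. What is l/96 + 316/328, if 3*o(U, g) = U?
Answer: 348299/452640 ≈ 0.76948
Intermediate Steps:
o(U, g) = U/3
l = -2141/115 (l = ((1/3)*6)/(-115) - 186/10 = 2*(-1/115) - 186*1/10 = -2/115 - 93/5 = -2141/115 ≈ -18.617)
l/96 + 316/328 = -2141/115/96 + 316/328 = -2141/115*1/96 + 316*(1/328) = -2141/11040 + 79/82 = 348299/452640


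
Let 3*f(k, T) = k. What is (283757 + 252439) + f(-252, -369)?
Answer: 536112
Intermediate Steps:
f(k, T) = k/3
(283757 + 252439) + f(-252, -369) = (283757 + 252439) + (⅓)*(-252) = 536196 - 84 = 536112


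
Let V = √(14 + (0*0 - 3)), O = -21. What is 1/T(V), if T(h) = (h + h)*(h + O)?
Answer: -1/860 - 21*√11/9460 ≈ -0.0085253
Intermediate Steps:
V = √11 (V = √(14 + (0 - 3)) = √(14 - 3) = √11 ≈ 3.3166)
T(h) = 2*h*(-21 + h) (T(h) = (h + h)*(h - 21) = (2*h)*(-21 + h) = 2*h*(-21 + h))
1/T(V) = 1/(2*√11*(-21 + √11)) = √11/(22*(-21 + √11))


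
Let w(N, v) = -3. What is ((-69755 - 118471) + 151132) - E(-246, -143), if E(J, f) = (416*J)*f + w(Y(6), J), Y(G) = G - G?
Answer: -14671139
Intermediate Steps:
Y(G) = 0
E(J, f) = -3 + 416*J*f (E(J, f) = (416*J)*f - 3 = 416*J*f - 3 = -3 + 416*J*f)
((-69755 - 118471) + 151132) - E(-246, -143) = ((-69755 - 118471) + 151132) - (-3 + 416*(-246)*(-143)) = (-188226 + 151132) - (-3 + 14634048) = -37094 - 1*14634045 = -37094 - 14634045 = -14671139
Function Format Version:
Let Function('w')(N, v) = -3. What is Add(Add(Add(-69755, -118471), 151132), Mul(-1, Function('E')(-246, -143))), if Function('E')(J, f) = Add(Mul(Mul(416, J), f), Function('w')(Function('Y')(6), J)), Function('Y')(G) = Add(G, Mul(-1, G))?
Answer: -14671139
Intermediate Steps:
Function('Y')(G) = 0
Function('E')(J, f) = Add(-3, Mul(416, J, f)) (Function('E')(J, f) = Add(Mul(Mul(416, J), f), -3) = Add(Mul(416, J, f), -3) = Add(-3, Mul(416, J, f)))
Add(Add(Add(-69755, -118471), 151132), Mul(-1, Function('E')(-246, -143))) = Add(Add(Add(-69755, -118471), 151132), Mul(-1, Add(-3, Mul(416, -246, -143)))) = Add(Add(-188226, 151132), Mul(-1, Add(-3, 14634048))) = Add(-37094, Mul(-1, 14634045)) = Add(-37094, -14634045) = -14671139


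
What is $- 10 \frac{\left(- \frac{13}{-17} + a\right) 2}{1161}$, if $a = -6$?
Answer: $\frac{1780}{19737} \approx 0.090186$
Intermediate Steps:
$- 10 \frac{\left(- \frac{13}{-17} + a\right) 2}{1161} = - 10 \frac{\left(- \frac{13}{-17} - 6\right) 2}{1161} = - 10 \left(\left(-13\right) \left(- \frac{1}{17}\right) - 6\right) 2 \cdot \frac{1}{1161} = - 10 \left(\frac{13}{17} - 6\right) 2 \cdot \frac{1}{1161} = - 10 \left(- \frac{89}{17}\right) 2 \cdot \frac{1}{1161} = - 10 \left(\left(- \frac{178}{17}\right) \frac{1}{1161}\right) = \left(-10\right) \left(- \frac{178}{19737}\right) = \frac{1780}{19737}$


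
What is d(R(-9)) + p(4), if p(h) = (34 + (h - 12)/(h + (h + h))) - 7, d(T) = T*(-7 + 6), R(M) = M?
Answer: 106/3 ≈ 35.333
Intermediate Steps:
d(T) = -T (d(T) = T*(-1) = -T)
p(h) = 27 + (-12 + h)/(3*h) (p(h) = (34 + (-12 + h)/(h + 2*h)) - 7 = (34 + (-12 + h)/((3*h))) - 7 = (34 + (-12 + h)*(1/(3*h))) - 7 = (34 + (-12 + h)/(3*h)) - 7 = 27 + (-12 + h)/(3*h))
d(R(-9)) + p(4) = -1*(-9) + (82/3 - 4/4) = 9 + (82/3 - 4*¼) = 9 + (82/3 - 1) = 9 + 79/3 = 106/3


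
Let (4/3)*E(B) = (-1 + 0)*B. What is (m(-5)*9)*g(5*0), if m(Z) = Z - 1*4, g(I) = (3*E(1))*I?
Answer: 0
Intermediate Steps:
E(B) = -3*B/4 (E(B) = 3*((-1 + 0)*B)/4 = 3*(-B)/4 = -3*B/4)
g(I) = -9*I/4 (g(I) = (3*(-¾*1))*I = (3*(-¾))*I = -9*I/4)
m(Z) = -4 + Z (m(Z) = Z - 4 = -4 + Z)
(m(-5)*9)*g(5*0) = ((-4 - 5)*9)*(-45*0/4) = (-9*9)*(-9/4*0) = -81*0 = 0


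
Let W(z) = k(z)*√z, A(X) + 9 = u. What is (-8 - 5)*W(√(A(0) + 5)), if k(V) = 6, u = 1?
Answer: -78*(-3)^(¼) ≈ -72.587 - 72.587*I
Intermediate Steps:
A(X) = -8 (A(X) = -9 + 1 = -8)
W(z) = 6*√z
(-8 - 5)*W(√(A(0) + 5)) = (-8 - 5)*(6*√(√(-8 + 5))) = -78*√(√(-3)) = -78*√(I*√3) = -78*3^(¼)*√I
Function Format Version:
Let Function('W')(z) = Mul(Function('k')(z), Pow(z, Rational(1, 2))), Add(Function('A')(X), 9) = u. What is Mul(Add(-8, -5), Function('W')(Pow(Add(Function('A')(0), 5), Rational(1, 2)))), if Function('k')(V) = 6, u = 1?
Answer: Mul(-78, Pow(-3, Rational(1, 4))) ≈ Add(-72.587, Mul(-72.587, I))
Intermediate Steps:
Function('A')(X) = -8 (Function('A')(X) = Add(-9, 1) = -8)
Function('W')(z) = Mul(6, Pow(z, Rational(1, 2)))
Mul(Add(-8, -5), Function('W')(Pow(Add(Function('A')(0), 5), Rational(1, 2)))) = Mul(Add(-8, -5), Mul(6, Pow(Pow(Add(-8, 5), Rational(1, 2)), Rational(1, 2)))) = Mul(-13, Mul(6, Pow(Pow(-3, Rational(1, 2)), Rational(1, 2)))) = Mul(-13, Mul(6, Pow(Mul(I, Pow(3, Rational(1, 2))), Rational(1, 2)))) = Mul(-13, Mul(6, Mul(Pow(3, Rational(1, 4)), Pow(I, Rational(1, 2))))) = Mul(-13, Mul(6, Pow(3, Rational(1, 4)), Pow(I, Rational(1, 2)))) = Mul(-78, Pow(3, Rational(1, 4)), Pow(I, Rational(1, 2)))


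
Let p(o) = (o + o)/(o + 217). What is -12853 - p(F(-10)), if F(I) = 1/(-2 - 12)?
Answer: -39034559/3037 ≈ -12853.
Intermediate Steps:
F(I) = -1/14 (F(I) = 1/(-14) = -1/14)
p(o) = 2*o/(217 + o) (p(o) = (2*o)/(217 + o) = 2*o/(217 + o))
-12853 - p(F(-10)) = -12853 - 2*(-1)/(14*(217 - 1/14)) = -12853 - 2*(-1)/(14*3037/14) = -12853 - 2*(-1)*14/(14*3037) = -12853 - 1*(-2/3037) = -12853 + 2/3037 = -39034559/3037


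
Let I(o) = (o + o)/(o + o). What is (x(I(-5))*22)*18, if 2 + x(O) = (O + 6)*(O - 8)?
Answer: -20196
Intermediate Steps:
I(o) = 1 (I(o) = (2*o)/((2*o)) = (2*o)*(1/(2*o)) = 1)
x(O) = -2 + (-8 + O)*(6 + O) (x(O) = -2 + (O + 6)*(O - 8) = -2 + (6 + O)*(-8 + O) = -2 + (-8 + O)*(6 + O))
(x(I(-5))*22)*18 = ((-50 + 1² - 2*1)*22)*18 = ((-50 + 1 - 2)*22)*18 = -51*22*18 = -1122*18 = -20196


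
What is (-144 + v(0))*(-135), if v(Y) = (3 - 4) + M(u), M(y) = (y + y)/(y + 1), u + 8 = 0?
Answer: 134865/7 ≈ 19266.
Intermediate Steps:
u = -8 (u = -8 + 0 = -8)
M(y) = 2*y/(1 + y) (M(y) = (2*y)/(1 + y) = 2*y/(1 + y))
v(Y) = 9/7 (v(Y) = (3 - 4) + 2*(-8)/(1 - 8) = -1 + 2*(-8)/(-7) = -1 + 2*(-8)*(-⅐) = -1 + 16/7 = 9/7)
(-144 + v(0))*(-135) = (-144 + 9/7)*(-135) = -999/7*(-135) = 134865/7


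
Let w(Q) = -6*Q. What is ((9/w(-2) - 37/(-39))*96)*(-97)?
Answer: -205640/13 ≈ -15818.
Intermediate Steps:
((9/w(-2) - 37/(-39))*96)*(-97) = ((9/((-6*(-2))) - 37/(-39))*96)*(-97) = ((9/12 - 37*(-1/39))*96)*(-97) = ((9*(1/12) + 37/39)*96)*(-97) = ((¾ + 37/39)*96)*(-97) = ((265/156)*96)*(-97) = (2120/13)*(-97) = -205640/13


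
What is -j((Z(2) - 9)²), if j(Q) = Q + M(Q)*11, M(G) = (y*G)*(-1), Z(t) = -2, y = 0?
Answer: -121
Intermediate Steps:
M(G) = 0 (M(G) = (0*G)*(-1) = 0*(-1) = 0)
j(Q) = Q (j(Q) = Q + 0*11 = Q + 0 = Q)
-j((Z(2) - 9)²) = -(-2 - 9)² = -1*(-11)² = -1*121 = -121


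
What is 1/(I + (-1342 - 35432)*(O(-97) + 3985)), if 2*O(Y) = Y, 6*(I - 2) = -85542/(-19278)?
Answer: -19278/2790699632765 ≈ -6.9079e-9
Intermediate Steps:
I = 52813/19278 (I = 2 + (-85542/(-19278))/6 = 2 + (-85542*(-1/19278))/6 = 2 + (⅙)*(14257/3213) = 2 + 14257/19278 = 52813/19278 ≈ 2.7395)
O(Y) = Y/2
1/(I + (-1342 - 35432)*(O(-97) + 3985)) = 1/(52813/19278 + (-1342 - 35432)*((½)*(-97) + 3985)) = 1/(52813/19278 - 36774*(-97/2 + 3985)) = 1/(52813/19278 - 36774*7873/2) = 1/(52813/19278 - 144760851) = 1/(-2790699632765/19278) = -19278/2790699632765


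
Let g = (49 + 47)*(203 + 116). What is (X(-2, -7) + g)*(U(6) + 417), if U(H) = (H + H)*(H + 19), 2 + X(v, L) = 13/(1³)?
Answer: 21965295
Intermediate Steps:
X(v, L) = 11 (X(v, L) = -2 + 13/(1³) = -2 + 13/1 = -2 + 13*1 = -2 + 13 = 11)
U(H) = 2*H*(19 + H) (U(H) = (2*H)*(19 + H) = 2*H*(19 + H))
g = 30624 (g = 96*319 = 30624)
(X(-2, -7) + g)*(U(6) + 417) = (11 + 30624)*(2*6*(19 + 6) + 417) = 30635*(2*6*25 + 417) = 30635*(300 + 417) = 30635*717 = 21965295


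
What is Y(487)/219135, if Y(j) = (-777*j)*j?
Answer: -8775253/10435 ≈ -840.94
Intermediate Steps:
Y(j) = -777*j²
Y(487)/219135 = -777*487²/219135 = -777*237169*(1/219135) = -184280313*1/219135 = -8775253/10435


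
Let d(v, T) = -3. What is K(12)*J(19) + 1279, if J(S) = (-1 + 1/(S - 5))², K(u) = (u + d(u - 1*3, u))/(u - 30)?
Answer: 501199/392 ≈ 1278.6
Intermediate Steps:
K(u) = (-3 + u)/(-30 + u) (K(u) = (u - 3)/(u - 30) = (-3 + u)/(-30 + u))
J(S) = (-1 + 1/(-5 + S))²
K(12)*J(19) + 1279 = ((-3 + 12)/(-30 + 12))*((-6 + 19)²/(-5 + 19)²) + 1279 = (9/(-18))*(13²/14²) + 1279 = (-1/18*9)*(169*(1/196)) + 1279 = -½*169/196 + 1279 = -169/392 + 1279 = 501199/392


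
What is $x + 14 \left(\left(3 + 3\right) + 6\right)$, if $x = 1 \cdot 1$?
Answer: $169$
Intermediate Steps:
$x = 1$
$x + 14 \left(\left(3 + 3\right) + 6\right) = 1 + 14 \left(\left(3 + 3\right) + 6\right) = 1 + 14 \left(6 + 6\right) = 1 + 14 \cdot 12 = 1 + 168 = 169$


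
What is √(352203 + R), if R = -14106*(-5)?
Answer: √422733 ≈ 650.18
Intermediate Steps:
R = 70530
√(352203 + R) = √(352203 + 70530) = √422733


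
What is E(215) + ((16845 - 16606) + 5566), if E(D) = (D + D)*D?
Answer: 98255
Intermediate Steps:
E(D) = 2*D² (E(D) = (2*D)*D = 2*D²)
E(215) + ((16845 - 16606) + 5566) = 2*215² + ((16845 - 16606) + 5566) = 2*46225 + (239 + 5566) = 92450 + 5805 = 98255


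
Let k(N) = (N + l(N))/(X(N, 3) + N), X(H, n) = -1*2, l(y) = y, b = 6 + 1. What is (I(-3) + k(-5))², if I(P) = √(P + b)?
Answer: 576/49 ≈ 11.755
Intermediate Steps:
b = 7
X(H, n) = -2
k(N) = 2*N/(-2 + N) (k(N) = (N + N)/(-2 + N) = (2*N)/(-2 + N) = 2*N/(-2 + N))
I(P) = √(7 + P) (I(P) = √(P + 7) = √(7 + P))
(I(-3) + k(-5))² = (√(7 - 3) + 2*(-5)/(-2 - 5))² = (√4 + 2*(-5)/(-7))² = (2 + 2*(-5)*(-⅐))² = (2 + 10/7)² = (24/7)² = 576/49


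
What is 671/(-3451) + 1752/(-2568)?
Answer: -323720/369257 ≈ -0.87668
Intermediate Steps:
671/(-3451) + 1752/(-2568) = 671*(-1/3451) + 1752*(-1/2568) = -671/3451 - 73/107 = -323720/369257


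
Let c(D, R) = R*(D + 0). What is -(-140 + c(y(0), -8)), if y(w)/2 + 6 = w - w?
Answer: 44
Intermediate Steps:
y(w) = -12 (y(w) = -12 + 2*(w - w) = -12 + 2*0 = -12 + 0 = -12)
c(D, R) = D*R (c(D, R) = R*D = D*R)
-(-140 + c(y(0), -8)) = -(-140 - 12*(-8)) = -(-140 + 96) = -1*(-44) = 44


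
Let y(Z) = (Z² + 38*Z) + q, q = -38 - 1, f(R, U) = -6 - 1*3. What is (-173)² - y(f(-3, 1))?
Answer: 30229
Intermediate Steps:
f(R, U) = -9 (f(R, U) = -6 - 3 = -9)
q = -39
y(Z) = -39 + Z² + 38*Z (y(Z) = (Z² + 38*Z) - 39 = -39 + Z² + 38*Z)
(-173)² - y(f(-3, 1)) = (-173)² - (-39 + (-9)² + 38*(-9)) = 29929 - (-39 + 81 - 342) = 29929 - 1*(-300) = 29929 + 300 = 30229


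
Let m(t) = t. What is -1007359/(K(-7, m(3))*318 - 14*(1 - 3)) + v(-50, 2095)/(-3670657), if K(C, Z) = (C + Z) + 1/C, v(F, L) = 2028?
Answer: 25883667249313/33131350082 ≈ 781.24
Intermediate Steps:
K(C, Z) = C + Z + 1/C
-1007359/(K(-7, m(3))*318 - 14*(1 - 3)) + v(-50, 2095)/(-3670657) = -1007359/((-7 + 3 + 1/(-7))*318 - 14*(1 - 3)) + 2028/(-3670657) = -1007359/((-7 + 3 - ⅐)*318 - 14*(-2)) + 2028*(-1/3670657) = -1007359/(-29/7*318 + 28) - 2028/3670657 = -1007359/(-9222/7 + 28) - 2028/3670657 = -1007359/(-9026/7) - 2028/3670657 = -1007359*(-7/9026) - 2028/3670657 = 7051513/9026 - 2028/3670657 = 25883667249313/33131350082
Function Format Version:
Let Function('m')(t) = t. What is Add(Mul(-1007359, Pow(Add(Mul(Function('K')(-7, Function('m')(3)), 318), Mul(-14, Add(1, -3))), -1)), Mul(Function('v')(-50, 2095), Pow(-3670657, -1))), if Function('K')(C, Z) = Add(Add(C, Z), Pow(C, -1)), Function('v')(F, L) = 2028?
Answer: Rational(25883667249313, 33131350082) ≈ 781.24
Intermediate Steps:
Function('K')(C, Z) = Add(C, Z, Pow(C, -1))
Add(Mul(-1007359, Pow(Add(Mul(Function('K')(-7, Function('m')(3)), 318), Mul(-14, Add(1, -3))), -1)), Mul(Function('v')(-50, 2095), Pow(-3670657, -1))) = Add(Mul(-1007359, Pow(Add(Mul(Add(-7, 3, Pow(-7, -1)), 318), Mul(-14, Add(1, -3))), -1)), Mul(2028, Pow(-3670657, -1))) = Add(Mul(-1007359, Pow(Add(Mul(Add(-7, 3, Rational(-1, 7)), 318), Mul(-14, -2)), -1)), Mul(2028, Rational(-1, 3670657))) = Add(Mul(-1007359, Pow(Add(Mul(Rational(-29, 7), 318), 28), -1)), Rational(-2028, 3670657)) = Add(Mul(-1007359, Pow(Add(Rational(-9222, 7), 28), -1)), Rational(-2028, 3670657)) = Add(Mul(-1007359, Pow(Rational(-9026, 7), -1)), Rational(-2028, 3670657)) = Add(Mul(-1007359, Rational(-7, 9026)), Rational(-2028, 3670657)) = Add(Rational(7051513, 9026), Rational(-2028, 3670657)) = Rational(25883667249313, 33131350082)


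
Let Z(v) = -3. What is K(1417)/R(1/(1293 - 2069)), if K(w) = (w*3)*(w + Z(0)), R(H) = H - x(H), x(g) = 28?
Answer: -1554823088/7243 ≈ -2.1467e+5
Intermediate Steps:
R(H) = -28 + H (R(H) = H - 1*28 = H - 28 = -28 + H)
K(w) = 3*w*(-3 + w) (K(w) = (w*3)*(w - 3) = (3*w)*(-3 + w) = 3*w*(-3 + w))
K(1417)/R(1/(1293 - 2069)) = (3*1417*(-3 + 1417))/(-28 + 1/(1293 - 2069)) = (3*1417*1414)/(-28 + 1/(-776)) = 6010914/(-28 - 1/776) = 6010914/(-21729/776) = 6010914*(-776/21729) = -1554823088/7243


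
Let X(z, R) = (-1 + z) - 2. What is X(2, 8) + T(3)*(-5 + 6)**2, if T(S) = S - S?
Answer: -1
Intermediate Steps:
T(S) = 0
X(z, R) = -3 + z
X(2, 8) + T(3)*(-5 + 6)**2 = (-3 + 2) + 0*(-5 + 6)**2 = -1 + 0*1**2 = -1 + 0*1 = -1 + 0 = -1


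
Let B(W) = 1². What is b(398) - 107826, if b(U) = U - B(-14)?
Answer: -107429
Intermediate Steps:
B(W) = 1
b(U) = -1 + U (b(U) = U - 1*1 = U - 1 = -1 + U)
b(398) - 107826 = (-1 + 398) - 107826 = 397 - 107826 = -107429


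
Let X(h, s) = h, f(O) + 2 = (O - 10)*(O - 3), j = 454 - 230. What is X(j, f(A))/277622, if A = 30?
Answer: 112/138811 ≈ 0.00080685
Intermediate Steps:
j = 224
f(O) = -2 + (-10 + O)*(-3 + O) (f(O) = -2 + (O - 10)*(O - 3) = -2 + (-10 + O)*(-3 + O))
X(j, f(A))/277622 = 224/277622 = 224*(1/277622) = 112/138811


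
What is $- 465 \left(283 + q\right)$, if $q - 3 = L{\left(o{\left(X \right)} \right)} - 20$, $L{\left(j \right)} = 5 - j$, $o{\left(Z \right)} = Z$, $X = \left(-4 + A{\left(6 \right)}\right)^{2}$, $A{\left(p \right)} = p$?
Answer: $-124155$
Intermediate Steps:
$X = 4$ ($X = \left(-4 + 6\right)^{2} = 2^{2} = 4$)
$q = -16$ ($q = 3 + \left(\left(5 - 4\right) - 20\right) = 3 + \left(1 - 20\right) = 3 - 19 = -16$)
$- 465 \left(283 + q\right) = - 465 \left(283 - 16\right) = \left(-465\right) 267 = -124155$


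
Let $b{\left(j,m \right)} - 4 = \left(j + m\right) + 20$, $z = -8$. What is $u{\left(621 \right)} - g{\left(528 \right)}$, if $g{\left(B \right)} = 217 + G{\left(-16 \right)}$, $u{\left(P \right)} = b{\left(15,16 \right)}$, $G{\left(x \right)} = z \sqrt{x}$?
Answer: $-162 + 32 i \approx -162.0 + 32.0 i$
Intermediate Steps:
$b{\left(j,m \right)} = 24 + j + m$ ($b{\left(j,m \right)} = 4 + \left(\left(j + m\right) + 20\right) = 4 + \left(20 + j + m\right) = 24 + j + m$)
$G{\left(x \right)} = - 8 \sqrt{x}$
$u{\left(P \right)} = 55$ ($u{\left(P \right)} = 24 + 15 + 16 = 55$)
$g{\left(B \right)} = 217 - 32 i$ ($g{\left(B \right)} = 217 - 8 \sqrt{-16} = 217 - 8 \cdot 4 i = 217 - 32 i$)
$u{\left(621 \right)} - g{\left(528 \right)} = 55 - \left(217 - 32 i\right) = -162 + 32 i$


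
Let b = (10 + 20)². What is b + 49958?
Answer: 50858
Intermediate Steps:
b = 900 (b = 30² = 900)
b + 49958 = 900 + 49958 = 50858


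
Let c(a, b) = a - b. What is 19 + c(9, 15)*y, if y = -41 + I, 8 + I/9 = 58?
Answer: -2435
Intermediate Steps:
I = 450 (I = -72 + 9*58 = -72 + 522 = 450)
y = 409 (y = -41 + 450 = 409)
19 + c(9, 15)*y = 19 + (9 - 1*15)*409 = 19 + (9 - 15)*409 = 19 - 6*409 = 19 - 2454 = -2435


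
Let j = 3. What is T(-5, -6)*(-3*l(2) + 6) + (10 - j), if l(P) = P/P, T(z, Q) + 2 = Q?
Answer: -17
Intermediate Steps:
T(z, Q) = -2 + Q
l(P) = 1
T(-5, -6)*(-3*l(2) + 6) + (10 - j) = (-2 - 6)*(-3*1 + 6) + (10 - 1*3) = -8*(-3 + 6) + (10 - 3) = -8*3 + 7 = -24 + 7 = -17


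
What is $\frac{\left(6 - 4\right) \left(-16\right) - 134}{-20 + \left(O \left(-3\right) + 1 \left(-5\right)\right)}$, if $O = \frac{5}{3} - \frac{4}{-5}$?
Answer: $\frac{415}{81} \approx 5.1235$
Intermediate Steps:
$O = \frac{37}{15}$ ($O = 5 \cdot \frac{1}{3} - - \frac{4}{5} = \frac{5}{3} + \frac{4}{5} = \frac{37}{15} \approx 2.4667$)
$\frac{\left(6 - 4\right) \left(-16\right) - 134}{-20 + \left(O \left(-3\right) + 1 \left(-5\right)\right)} = \frac{\left(6 - 4\right) \left(-16\right) - 134}{-20 + \left(\frac{37}{15} \left(-3\right) + 1 \left(-5\right)\right)} = \frac{\left(6 - 4\right) \left(-16\right) - 134}{-20 - \frac{62}{5}} = \frac{2 \left(-16\right) - 134}{-20 - \frac{62}{5}} = \frac{-32 - 134}{- \frac{162}{5}} = \left(-166\right) \left(- \frac{5}{162}\right) = \frac{415}{81}$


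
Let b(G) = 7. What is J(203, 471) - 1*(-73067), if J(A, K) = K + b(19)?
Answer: 73545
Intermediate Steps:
J(A, K) = 7 + K (J(A, K) = K + 7 = 7 + K)
J(203, 471) - 1*(-73067) = (7 + 471) - 1*(-73067) = 478 + 73067 = 73545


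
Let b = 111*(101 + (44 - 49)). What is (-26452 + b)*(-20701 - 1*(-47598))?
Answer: -424865012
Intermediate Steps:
b = 10656 (b = 111*(101 - 5) = 111*96 = 10656)
(-26452 + b)*(-20701 - 1*(-47598)) = (-26452 + 10656)*(-20701 - 1*(-47598)) = -15796*(-20701 + 47598) = -15796*26897 = -424865012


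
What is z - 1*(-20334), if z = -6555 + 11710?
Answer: 25489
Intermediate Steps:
z = 5155
z - 1*(-20334) = 5155 - 1*(-20334) = 5155 + 20334 = 25489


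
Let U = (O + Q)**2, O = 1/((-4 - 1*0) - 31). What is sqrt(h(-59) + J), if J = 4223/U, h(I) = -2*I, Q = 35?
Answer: sqrt(181957943)/1224 ≈ 11.021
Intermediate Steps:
O = -1/35 (O = 1/((-4 + 0) - 31) = 1/(-4 - 31) = 1/(-35) = -1/35 ≈ -0.028571)
U = 1498176/1225 (U = (-1/35 + 35)**2 = (1224/35)**2 = 1498176/1225 ≈ 1223.0)
J = 5173175/1498176 (J = 4223/(1498176/1225) = 4223*(1225/1498176) = 5173175/1498176 ≈ 3.4530)
sqrt(h(-59) + J) = sqrt(-2*(-59) + 5173175/1498176) = sqrt(118 + 5173175/1498176) = sqrt(181957943/1498176) = sqrt(181957943)/1224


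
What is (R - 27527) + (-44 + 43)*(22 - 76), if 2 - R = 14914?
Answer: -42385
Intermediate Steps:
R = -14912 (R = 2 - 1*14914 = 2 - 14914 = -14912)
(R - 27527) + (-44 + 43)*(22 - 76) = (-14912 - 27527) + (-44 + 43)*(22 - 76) = -42439 - 1*(-54) = -42439 + 54 = -42385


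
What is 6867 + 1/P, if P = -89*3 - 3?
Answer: 1854089/270 ≈ 6867.0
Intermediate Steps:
P = -270 (P = -267 - 3 = -270)
6867 + 1/P = 6867 + 1/(-270) = 6867 - 1/270 = 1854089/270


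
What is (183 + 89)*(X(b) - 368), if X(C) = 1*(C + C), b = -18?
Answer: -109888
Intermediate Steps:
X(C) = 2*C (X(C) = 1*(2*C) = 2*C)
(183 + 89)*(X(b) - 368) = (183 + 89)*(2*(-18) - 368) = 272*(-36 - 368) = 272*(-404) = -109888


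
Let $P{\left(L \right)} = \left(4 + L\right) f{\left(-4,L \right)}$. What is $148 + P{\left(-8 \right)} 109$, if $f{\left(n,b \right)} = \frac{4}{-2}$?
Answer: $1020$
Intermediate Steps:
$f{\left(n,b \right)} = -2$ ($f{\left(n,b \right)} = 4 \left(- \frac{1}{2}\right) = -2$)
$P{\left(L \right)} = -8 - 2 L$ ($P{\left(L \right)} = \left(4 + L\right) \left(-2\right) = -8 - 2 L$)
$148 + P{\left(-8 \right)} 109 = 148 + \left(-8 - -16\right) 109 = 148 + \left(-8 + 16\right) 109 = 148 + 8 \cdot 109 = 148 + 872 = 1020$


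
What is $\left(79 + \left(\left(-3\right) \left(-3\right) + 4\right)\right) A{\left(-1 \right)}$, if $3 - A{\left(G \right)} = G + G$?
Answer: $460$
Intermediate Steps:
$A{\left(G \right)} = 3 - 2 G$ ($A{\left(G \right)} = 3 - \left(G + G\right) = 3 - 2 G$)
$\left(79 + \left(\left(-3\right) \left(-3\right) + 4\right)\right) A{\left(-1 \right)} = \left(79 + \left(\left(-3\right) \left(-3\right) + 4\right)\right) \left(3 - -2\right) = \left(79 + \left(9 + 4\right)\right) \left(3 + 2\right) = \left(79 + 13\right) 5 = 92 \cdot 5 = 460$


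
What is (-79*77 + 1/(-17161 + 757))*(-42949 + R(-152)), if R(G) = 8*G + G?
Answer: 4422195465961/16404 ≈ 2.6958e+8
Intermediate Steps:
R(G) = 9*G
(-79*77 + 1/(-17161 + 757))*(-42949 + R(-152)) = (-79*77 + 1/(-17161 + 757))*(-42949 + 9*(-152)) = (-6083 + 1/(-16404))*(-42949 - 1368) = (-6083 - 1/16404)*(-44317) = -99785533/16404*(-44317) = 4422195465961/16404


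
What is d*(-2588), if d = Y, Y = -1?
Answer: 2588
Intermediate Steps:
d = -1
d*(-2588) = -1*(-2588) = 2588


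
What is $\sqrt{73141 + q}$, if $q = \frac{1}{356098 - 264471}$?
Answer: $\frac{98 \sqrt{63937503854}}{91627} \approx 270.45$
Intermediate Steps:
$q = \frac{1}{91627} \approx 1.0914 \cdot 10^{-5}$
$\sqrt{73141 + q} = \sqrt{73141 + \frac{1}{91627}} = \sqrt{\frac{6701690408}{91627}} = \frac{98 \sqrt{63937503854}}{91627}$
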